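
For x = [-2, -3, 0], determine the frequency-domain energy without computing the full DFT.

Parseval: Σ|x[n]|² = (1/N)Σ|X[k]|², so Σ|X[k]|² = N·Σ|x[n]|² = 3·13.0000

Σ|X[k]|² = N·Σ|x[n]|² = 3·13.0000 = 39.0000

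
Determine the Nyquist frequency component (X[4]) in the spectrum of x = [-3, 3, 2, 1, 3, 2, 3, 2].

X[4] = Σ(n=0 to 7) x[n] · ω_8^(4n) where ω_8 = e^(-2πi/8)
= (-3)·ω_8^0 + (3)·ω_8^4 + (2)·ω_8^8 + (1)·ω_8^12 + (3)·ω_8^16 + (2)·ω_8^20 + (3)·ω_8^24 + (2)·ω_8^28

X[4] = -3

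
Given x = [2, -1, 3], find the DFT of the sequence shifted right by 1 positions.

Time shift by 1: X_shifted[k] = ω_3^(1k) · X[k]
Shifted x = [3, 2, -1]

DFT(x[n-1]) = [4, 2.5000-2.5981i, 2.5000+2.5981i]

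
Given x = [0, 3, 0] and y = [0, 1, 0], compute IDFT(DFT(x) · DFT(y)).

(x ⊛ y)[n] = Σ(m=0 to 2) x[m] · y[(n-m) mod 3]

Computing each output sample:
(x ⊛ y)[0] = 0
(x ⊛ y)[1] = 0
(x ⊛ y)[2] = 3

x ⊛ y = [0, 0, 3]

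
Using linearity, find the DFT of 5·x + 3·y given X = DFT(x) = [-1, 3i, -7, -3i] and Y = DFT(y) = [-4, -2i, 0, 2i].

By linearity: DFT(5x + 3y) = 5·DFT(x) + 3·DFT(y)
= 5·[-1, 3i, -7, -3i] + 3·[-4, -2i, 0, 2i]

Computing element-wise:
Z[0] = 5·(-1) + 3·(-4) = -17
Z[1] = 5·(3i) + 3·(-2i) = 9i
Z[2] = 5·(-7) + 3·(0) = -35
Z[3] = 5·(-3i) + 3·(2i) = -9i

DFT(5x + 3y) = 5·X + 3·Y = [-17, 9i, -35, -9i]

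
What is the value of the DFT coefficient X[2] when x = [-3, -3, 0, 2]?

X[2] = Σ(n=0 to 3) x[n] · ω_4^(2n) where ω_4 = e^(-2πi/4)
= (-3)·ω_4^0 + (-3)·ω_4^2 + (0)·ω_4^4 + (2)·ω_4^6

X[2] = -2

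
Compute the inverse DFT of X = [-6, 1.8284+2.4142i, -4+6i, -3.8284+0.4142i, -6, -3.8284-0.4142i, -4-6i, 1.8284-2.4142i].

x[n] = (1/8) Σ(k=0 to 7) X[k] · e^(2πikn/8)

Computing each x[n]:
x[0] = -3
x[1] = -1
x[2] = -1
x[3] = 0
x[4] = -2
x[5] = -2
x[6] = 0
x[7] = 3

x = [-3, -1, -1, 0, -2, -2, 0, 3]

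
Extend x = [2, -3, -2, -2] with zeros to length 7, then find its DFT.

Original 4-point DFT: [-5, 4+1i, 5, 4-1i]
Zero-padded 7-point DFT provides frequency interpolation.

DFT_7([x, 0, ...]) = [-5, 2.3765+5.1631i, 3.2225+0.4934i, 3.9010+1.6878i, 3.9010-1.6878i, 3.2225-0.4934i, 2.3765-5.1631i]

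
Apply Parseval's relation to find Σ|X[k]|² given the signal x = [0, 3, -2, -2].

Parseval: Σ|x[n]|² = (1/N)Σ|X[k]|², so Σ|X[k]|² = N·Σ|x[n]|² = 4·17.0000

Σ|X[k]|² = N·Σ|x[n]|² = 4·17.0000 = 68.0000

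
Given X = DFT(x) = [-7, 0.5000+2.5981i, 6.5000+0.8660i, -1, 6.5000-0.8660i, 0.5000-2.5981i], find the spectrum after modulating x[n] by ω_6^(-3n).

Modulation property: DFT(ω_6^(-3n)·x[n]) = X[(k-3) mod 6], so circularly shift X by 3 positions.

X[k-3] = [-1, 6.5000-0.8660i, 0.5000-2.5981i, -7, 0.5000+2.5981i, 6.5000+0.8660i]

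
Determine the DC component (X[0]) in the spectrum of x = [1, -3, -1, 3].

X[0] = Σ(n=0 to 3) x[n] · ω_4^0 = Σ x[n]
= (1) + (-3) + (-1) + (3)

X[0] = 0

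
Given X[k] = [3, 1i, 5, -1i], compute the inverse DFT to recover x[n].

x[n] = (1/4) Σ(k=0 to 3) X[k] · e^(2πikn/4)

Computing each x[n]:
x[0] = 2
x[1] = -1
x[2] = 2
x[3] = 0

x = [2, -1, 2, 0]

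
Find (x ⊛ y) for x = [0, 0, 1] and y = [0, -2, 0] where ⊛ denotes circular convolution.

(x ⊛ y)[n] = Σ(m=0 to 2) x[m] · y[(n-m) mod 3]

Computing each output sample:
(x ⊛ y)[0] = -2
(x ⊛ y)[1] = 0
(x ⊛ y)[2] = 0

x ⊛ y = [-2, 0, 0]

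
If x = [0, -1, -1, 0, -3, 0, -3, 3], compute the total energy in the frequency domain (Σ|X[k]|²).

Parseval: Σ|x[n]|² = (1/N)Σ|X[k]|², so Σ|X[k]|² = N·Σ|x[n]|² = 8·29.0000

Σ|X[k]|² = N·Σ|x[n]|² = 8·29.0000 = 232.0000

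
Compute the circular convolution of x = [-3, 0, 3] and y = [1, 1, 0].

(x ⊛ y)[n] = Σ(m=0 to 2) x[m] · y[(n-m) mod 3]

Computing each output sample:
(x ⊛ y)[0] = 0
(x ⊛ y)[1] = -3
(x ⊛ y)[2] = 3

x ⊛ y = [0, -3, 3]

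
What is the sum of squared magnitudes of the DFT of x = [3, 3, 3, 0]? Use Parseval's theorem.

Parseval: Σ|x[n]|² = (1/N)Σ|X[k]|², so Σ|X[k]|² = N·Σ|x[n]|² = 4·27.0000

Σ|X[k]|² = N·Σ|x[n]|² = 4·27.0000 = 108.0000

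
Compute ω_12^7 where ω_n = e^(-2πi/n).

ω_12^7 = e^(-2πi·7/12)
= cos(-2π·7/12) + i·sin(-2π·7/12)
= cos(-14π/12) + i·sin(-14π/12)

ω_12^7 = cos(-14π/12) + i·sin(-14π/12) = -0.8660+0.5000i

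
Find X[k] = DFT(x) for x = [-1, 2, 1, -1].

X[k] = Σ(n=0 to 3) x[n] · ω_4^(nk)
where ω_4 = e^(-2πi/4)

Computing each X[k]:
X[0] = 1
X[1] = -2-3i
X[2] = -1
X[3] = -2+3i

X = [1, -2-3i, -1, -2+3i]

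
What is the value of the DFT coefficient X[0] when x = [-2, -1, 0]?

X[0] = Σ(n=0 to 2) x[n] · ω_3^0 = Σ x[n]
= (-2) + (-1) + (0)

X[0] = -3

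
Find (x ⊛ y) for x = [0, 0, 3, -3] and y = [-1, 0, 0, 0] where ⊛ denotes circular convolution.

(x ⊛ y)[n] = Σ(m=0 to 3) x[m] · y[(n-m) mod 4]

Computing each output sample:
(x ⊛ y)[0] = 0
(x ⊛ y)[1] = 0
(x ⊛ y)[2] = -3
(x ⊛ y)[3] = 3

x ⊛ y = [0, 0, -3, 3]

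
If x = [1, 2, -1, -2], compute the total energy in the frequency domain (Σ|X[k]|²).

Parseval: Σ|x[n]|² = (1/N)Σ|X[k]|², so Σ|X[k]|² = N·Σ|x[n]|² = 4·10.0000

Σ|X[k]|² = N·Σ|x[n]|² = 4·10.0000 = 40.0000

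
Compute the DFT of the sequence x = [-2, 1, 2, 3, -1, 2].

X[k] = Σ(n=0 to 5) x[n] · ω_6^(nk)
where ω_6 = e^(-2πi/6)

Computing each X[k]:
X[0] = 5
X[1] = -4.0000-1.7321i
X[2] = -1.0000+3.4641i
X[3] = -7
X[4] = -1.0000-3.4641i
X[5] = -4.0000+1.7321i

X = [5, -4.0000-1.7321i, -1.0000+3.4641i, -7, -1.0000-3.4641i, -4.0000+1.7321i]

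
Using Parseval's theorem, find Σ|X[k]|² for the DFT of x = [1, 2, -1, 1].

Parseval: Σ|x[n]|² = (1/N)Σ|X[k]|², so Σ|X[k]|² = N·Σ|x[n]|² = 4·7.0000

Σ|X[k]|² = N·Σ|x[n]|² = 4·7.0000 = 28.0000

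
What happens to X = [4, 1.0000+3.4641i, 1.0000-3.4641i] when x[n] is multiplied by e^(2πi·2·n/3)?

Modulation property: DFT(ω_3^(-2n)·x[n]) = X[(k-2) mod 3], so circularly shift X by 2 positions.

X[k-2] = [1.0000+3.4641i, 1.0000-3.4641i, 4]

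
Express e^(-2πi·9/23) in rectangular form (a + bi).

ω_23^9 = e^(-2πi·9/23)
= cos(-2π·9/23) + i·sin(-2π·9/23)
= cos(-18π/23) + i·sin(-18π/23)

ω_23^9 = cos(-18π/23) + i·sin(-18π/23) = -0.7757-0.6311i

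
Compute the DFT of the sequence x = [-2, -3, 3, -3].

X[k] = Σ(n=0 to 3) x[n] · ω_4^(nk)
where ω_4 = e^(-2πi/4)

Computing each X[k]:
X[0] = -5
X[1] = -5
X[2] = 7
X[3] = -5

X = [-5, -5, 7, -5]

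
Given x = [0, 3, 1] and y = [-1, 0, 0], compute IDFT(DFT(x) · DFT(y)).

(x ⊛ y)[n] = Σ(m=0 to 2) x[m] · y[(n-m) mod 3]

Computing each output sample:
(x ⊛ y)[0] = 0
(x ⊛ y)[1] = -3
(x ⊛ y)[2] = -1

x ⊛ y = [0, -3, -1]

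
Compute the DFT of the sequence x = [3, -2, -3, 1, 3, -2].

X[k] = Σ(n=0 to 5) x[n] · ω_6^(nk)
where ω_6 = e^(-2πi/6)

Computing each X[k]:
X[0] = 0
X[1] = 5.1962i
X[2] = 6.0000-5.1962i
X[3] = 6
X[4] = 6.0000+5.1962i
X[5] = -5.1962i

X = [0, 5.1962i, 6.0000-5.1962i, 6, 6.0000+5.1962i, -5.1962i]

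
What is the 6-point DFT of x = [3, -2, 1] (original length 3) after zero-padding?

Original 3-point DFT: [2, 3.5000+2.5981i, 3.5000-2.5981i]
Zero-padded 6-point DFT provides frequency interpolation.

DFT_6([x, 0, ...]) = [2, 1.5000+0.8660i, 3.5000+2.5981i, 6, 3.5000-2.5981i, 1.5000-0.8660i]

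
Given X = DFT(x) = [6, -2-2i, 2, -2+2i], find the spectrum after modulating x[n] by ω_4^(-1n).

Modulation property: DFT(ω_4^(-1n)·x[n]) = X[(k-1) mod 4], so circularly shift X by 1 positions.

X[k-1] = [-2+2i, 6, -2-2i, 2]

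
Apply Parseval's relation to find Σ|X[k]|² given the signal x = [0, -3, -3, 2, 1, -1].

Parseval: Σ|x[n]|² = (1/N)Σ|X[k]|², so Σ|X[k]|² = N·Σ|x[n]|² = 6·24.0000

Σ|X[k]|² = N·Σ|x[n]|² = 6·24.0000 = 144.0000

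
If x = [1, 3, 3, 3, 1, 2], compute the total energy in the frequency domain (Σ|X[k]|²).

Parseval: Σ|x[n]|² = (1/N)Σ|X[k]|², so Σ|X[k]|² = N·Σ|x[n]|² = 6·33.0000

Σ|X[k]|² = N·Σ|x[n]|² = 6·33.0000 = 198.0000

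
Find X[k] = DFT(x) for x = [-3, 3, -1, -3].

X[k] = Σ(n=0 to 3) x[n] · ω_4^(nk)
where ω_4 = e^(-2πi/4)

Computing each X[k]:
X[0] = -4
X[1] = -2-6i
X[2] = -4
X[3] = -2+6i

X = [-4, -2-6i, -4, -2+6i]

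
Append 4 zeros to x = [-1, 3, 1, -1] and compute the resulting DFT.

Original 4-point DFT: [2, -2-4i, -2, -2+4i]
Zero-padded 8-point DFT provides frequency interpolation.

DFT_8([x, 0, ...]) = [2, 1.8284-2.4142i, -2-4i, -3.8284-0.4142i, -2, -3.8284+0.4142i, -2+4i, 1.8284+2.4142i]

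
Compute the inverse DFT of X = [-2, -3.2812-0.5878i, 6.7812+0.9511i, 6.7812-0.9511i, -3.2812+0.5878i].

x[n] = (1/5) Σ(k=0 to 4) X[k] · e^(2πikn/5)

Computing each x[n]:
x[0] = 1
x[1] = -3
x[2] = 2
x[3] = 1
x[4] = -3

x = [1, -3, 2, 1, -3]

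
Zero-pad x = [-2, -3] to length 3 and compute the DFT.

Original 2-point DFT: [-5, 1]
Zero-padded 3-point DFT provides frequency interpolation.

DFT_3([x, 0, ...]) = [-5, -0.5000+2.5981i, -0.5000-2.5981i]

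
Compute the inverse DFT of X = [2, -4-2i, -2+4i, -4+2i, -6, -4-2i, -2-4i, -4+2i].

x[n] = (1/8) Σ(k=0 to 7) X[k] · e^(2πikn/8)

Computing each x[n]:
x[0] = -3
x[1] = 0
x[2] = 1
x[3] = 2
x[4] = 1
x[5] = 0
x[6] = -1
x[7] = 2

x = [-3, 0, 1, 2, 1, 0, -1, 2]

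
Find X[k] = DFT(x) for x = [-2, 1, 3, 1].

X[k] = Σ(n=0 to 3) x[n] · ω_4^(nk)
where ω_4 = e^(-2πi/4)

Computing each X[k]:
X[0] = 3
X[1] = -5
X[2] = -1
X[3] = -5

X = [3, -5, -1, -5]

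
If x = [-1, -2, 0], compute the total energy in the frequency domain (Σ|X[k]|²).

Parseval: Σ|x[n]|² = (1/N)Σ|X[k]|², so Σ|X[k]|² = N·Σ|x[n]|² = 3·5.0000

Σ|X[k]|² = N·Σ|x[n]|² = 3·5.0000 = 15.0000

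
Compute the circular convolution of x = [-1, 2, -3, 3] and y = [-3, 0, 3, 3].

(x ⊛ y)[n] = Σ(m=0 to 3) x[m] · y[(n-m) mod 4]

Computing each output sample:
(x ⊛ y)[0] = 0
(x ⊛ y)[1] = -6
(x ⊛ y)[2] = 15
(x ⊛ y)[3] = -6

x ⊛ y = [0, -6, 15, -6]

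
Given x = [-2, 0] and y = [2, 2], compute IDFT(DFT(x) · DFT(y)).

(x ⊛ y)[n] = Σ(m=0 to 1) x[m] · y[(n-m) mod 2]

Computing each output sample:
(x ⊛ y)[0] = -4
(x ⊛ y)[1] = -4

x ⊛ y = [-4, -4]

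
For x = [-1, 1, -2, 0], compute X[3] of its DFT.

X[3] = Σ(n=0 to 3) x[n] · ω_4^(3n) where ω_4 = e^(-2πi/4)
= (-1)·ω_4^0 + (1)·ω_4^3 + (-2)·ω_4^6 + (0)·ω_4^9

X[3] = 1+1i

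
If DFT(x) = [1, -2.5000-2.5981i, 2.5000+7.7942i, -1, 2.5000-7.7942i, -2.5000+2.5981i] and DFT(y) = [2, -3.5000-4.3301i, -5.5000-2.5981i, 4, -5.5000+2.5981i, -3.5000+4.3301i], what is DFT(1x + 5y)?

By linearity: DFT(1x + 5y) = 1·DFT(x) + 5·DFT(y)
= 1·[1, -2.5000-2.5981i, 2.5000+7.7942i, -1, 2.5000-7.7942i, -2.5000+2.5981i] + 5·[2, -3.5000-4.3301i, -5.5000-2.5981i, 4, -5.5000+2.5981i, -3.5000+4.3301i]

Computing element-wise:
Z[0] = 1·(1) + 5·(2) = 11
Z[1] = 1·(-2.5000-2.5981i) + 5·(-3.5000-4.3301i) = -20.0000-24.2486i
Z[2] = 1·(2.5000+7.7942i) + 5·(-5.5000-2.5981i) = -25.0000-5.1963i
Z[3] = 1·(-1) + 5·(4) = 19
Z[4] = 1·(2.5000-7.7942i) + 5·(-5.5000+2.5981i) = -25.0000+5.1963i
Z[5] = 1·(-2.5000+2.5981i) + 5·(-3.5000+4.3301i) = -20.0000+24.2486i

DFT(1x + 5y) = 1·X + 5·Y = [11, -20.0000-24.2486i, -25.0000-5.1963i, 19, -25.0000+5.1963i, -20.0000+24.2486i]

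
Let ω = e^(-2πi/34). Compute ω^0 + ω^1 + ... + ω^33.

Sum of all nth roots of unity equals 0 for n > 1 (geometric series with r ≠ 1).

0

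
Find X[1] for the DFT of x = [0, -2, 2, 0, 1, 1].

X[1] = Σ(n=0 to 5) x[n] · ω_6^(1n) where ω_6 = e^(-2πi/6)
= (0)·ω_6^0 + (-2)·ω_6^1 + (2)·ω_6^2 + (0)·ω_6^3 + (1)·ω_6^4 + (1)·ω_6^5

X[1] = -2.0000+1.7321i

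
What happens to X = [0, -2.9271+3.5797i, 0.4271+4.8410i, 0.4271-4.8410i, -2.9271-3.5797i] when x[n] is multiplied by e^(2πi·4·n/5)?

Modulation property: DFT(ω_5^(-4n)·x[n]) = X[(k-4) mod 5], so circularly shift X by 4 positions.

X[k-4] = [-2.9271+3.5797i, 0.4271+4.8410i, 0.4271-4.8410i, -2.9271-3.5797i, 0]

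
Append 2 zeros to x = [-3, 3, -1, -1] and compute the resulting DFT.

Original 4-point DFT: [-2, -2-4i, -6, -2+4i]
Zero-padded 6-point DFT provides frequency interpolation.

DFT_6([x, 0, ...]) = [-2, -1.7321i, -5.0000-3.4641i, -6, -5.0000+3.4641i, 1.7321i]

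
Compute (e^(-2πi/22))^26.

Since ω_22^22 = 1, powers reduce modulo 22.
26 mod 22 = 4
So ω_22^26 = ω_22^4 = e^(-2πi·4/22)

ω_22^26 = ω_22^4 = 0.4154-0.9096i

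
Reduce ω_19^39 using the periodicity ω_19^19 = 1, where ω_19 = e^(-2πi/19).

Since ω_19^19 = 1, powers reduce modulo 19.
39 mod 19 = 1
So ω_19^39 = ω_19^1 = e^(-2πi·1/19)

ω_19^39 = ω_19^1 = 0.9458-0.3247i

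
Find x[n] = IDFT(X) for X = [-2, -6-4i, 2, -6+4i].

x[n] = (1/4) Σ(k=0 to 3) X[k] · e^(2πikn/4)

Computing each x[n]:
x[0] = -3
x[1] = 1
x[2] = 3
x[3] = -3

x = [-3, 1, 3, -3]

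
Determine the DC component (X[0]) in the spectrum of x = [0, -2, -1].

X[0] = Σ(n=0 to 2) x[n] · ω_3^0 = Σ x[n]
= (0) + (-2) + (-1)

X[0] = -3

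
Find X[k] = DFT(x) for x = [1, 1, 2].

X[k] = Σ(n=0 to 2) x[n] · ω_3^(nk)
where ω_3 = e^(-2πi/3)

Computing each X[k]:
X[0] = 4
X[1] = -0.5000+0.8660i
X[2] = -0.5000-0.8660i

X = [4, -0.5000+0.8660i, -0.5000-0.8660i]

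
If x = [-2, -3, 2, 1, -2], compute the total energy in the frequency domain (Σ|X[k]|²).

Parseval: Σ|x[n]|² = (1/N)Σ|X[k]|², so Σ|X[k]|² = N·Σ|x[n]|² = 5·22.0000

Σ|X[k]|² = N·Σ|x[n]|² = 5·22.0000 = 110.0000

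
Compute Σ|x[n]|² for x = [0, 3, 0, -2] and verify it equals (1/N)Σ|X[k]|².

Time domain:
Σ|x[n]|² = |0|² + |3|² + |0|² + |-2|² = 13.0000

Frequency domain:
(1/4)Σ|X[k]|² = (1/4)(|1|² + |-5i|² + |-1|² + |5i|²) = (1/4)·52.0000 = 13.0000

Both sides agree, confirming Parseval's theorem.

Σ|x[n]|² = (1/N)Σ|X[k]|² = 13.0000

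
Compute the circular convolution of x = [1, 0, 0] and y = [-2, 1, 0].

(x ⊛ y)[n] = Σ(m=0 to 2) x[m] · y[(n-m) mod 3]

Computing each output sample:
(x ⊛ y)[0] = -2
(x ⊛ y)[1] = 1
(x ⊛ y)[2] = 0

x ⊛ y = [-2, 1, 0]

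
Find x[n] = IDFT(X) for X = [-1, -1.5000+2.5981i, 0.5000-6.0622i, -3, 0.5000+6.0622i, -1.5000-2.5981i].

x[n] = (1/6) Σ(k=0 to 5) X[k] · e^(2πikn/6)

Computing each x[n]:
x[0] = -1
x[1] = 1
x[2] = -3
x[3] = 1
x[4] = 2
x[5] = -1

x = [-1, 1, -3, 1, 2, -1]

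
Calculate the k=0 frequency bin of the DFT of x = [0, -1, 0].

X[0] = Σ(n=0 to 2) x[n] · ω_3^0 = Σ x[n]
= (0) + (-1) + (0)

X[0] = -1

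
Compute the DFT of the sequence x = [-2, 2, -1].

X[k] = Σ(n=0 to 2) x[n] · ω_3^(nk)
where ω_3 = e^(-2πi/3)

Computing each X[k]:
X[0] = -1
X[1] = -2.5000-2.5981i
X[2] = -2.5000+2.5981i

X = [-1, -2.5000-2.5981i, -2.5000+2.5981i]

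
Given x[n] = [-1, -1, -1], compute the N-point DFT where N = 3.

X[k] = Σ(n=0 to 2) x[n] · ω_3^(nk)
where ω_3 = e^(-2πi/3)

Computing each X[k]:
X[0] = -3
X[1] = 0
X[2] = 0

X = [-3, 0, 0]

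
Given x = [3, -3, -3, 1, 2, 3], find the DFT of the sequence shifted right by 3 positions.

Time shift by 3: X_shifted[k] = ω_6^(3k) · X[k]
Shifted x = [1, 2, 3, 3, -3, -3]

DFT(x[n-3]) = [3, -2.5000-9.5263i, 4.5000+0.8660i, -1, 4.5000-0.8660i, -2.5000+9.5263i]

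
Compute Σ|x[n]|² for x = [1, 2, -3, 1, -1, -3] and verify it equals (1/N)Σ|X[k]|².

Time domain:
Σ|x[n]|² = |1|² + |2|² + |-3|² + |1|² + |-1|² + |-3|² = 25.0000

Frequency domain:
(1/6)Σ|X[k]|² = (1/6)(|-3|² + |1.5000-2.5981i|² + |4.5000-6.0622i|² + |-3|² + |4.5000+6.0622i|² + |1.5000+2.5981i|²) = (1/6)·150.0000 = 25.0000

Both sides agree, confirming Parseval's theorem.

Σ|x[n]|² = (1/N)Σ|X[k]|² = 25.0000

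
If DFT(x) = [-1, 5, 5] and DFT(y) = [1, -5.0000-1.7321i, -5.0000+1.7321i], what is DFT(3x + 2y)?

By linearity: DFT(3x + 2y) = 3·DFT(x) + 2·DFT(y)
= 3·[-1, 5, 5] + 2·[1, -5.0000-1.7321i, -5.0000+1.7321i]

Computing element-wise:
Z[0] = 3·(-1) + 2·(1) = -1
Z[1] = 3·(5) + 2·(-5.0000-1.7321i) = 5.0000-3.4642i
Z[2] = 3·(5) + 2·(-5.0000+1.7321i) = 5.0000+3.4642i

DFT(3x + 2y) = 3·X + 2·Y = [-1, 5.0000-3.4642i, 5.0000+3.4642i]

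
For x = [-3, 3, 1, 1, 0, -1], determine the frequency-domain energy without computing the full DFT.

Parseval: Σ|x[n]|² = (1/N)Σ|X[k]|², so Σ|X[k]|² = N·Σ|x[n]|² = 6·21.0000

Σ|X[k]|² = N·Σ|x[n]|² = 6·21.0000 = 126.0000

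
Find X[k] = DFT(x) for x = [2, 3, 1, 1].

X[k] = Σ(n=0 to 3) x[n] · ω_4^(nk)
where ω_4 = e^(-2πi/4)

Computing each X[k]:
X[0] = 7
X[1] = 1-2i
X[2] = -1
X[3] = 1+2i

X = [7, 1-2i, -1, 1+2i]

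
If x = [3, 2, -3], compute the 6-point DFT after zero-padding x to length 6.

Original 3-point DFT: [2, 3.5000-4.3301i, 3.5000+4.3301i]
Zero-padded 6-point DFT provides frequency interpolation.

DFT_6([x, 0, ...]) = [2, 5.5000+0.8660i, 3.5000-4.3301i, -2, 3.5000+4.3301i, 5.5000-0.8660i]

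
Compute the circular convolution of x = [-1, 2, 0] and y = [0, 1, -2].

(x ⊛ y)[n] = Σ(m=0 to 2) x[m] · y[(n-m) mod 3]

Computing each output sample:
(x ⊛ y)[0] = -4
(x ⊛ y)[1] = -1
(x ⊛ y)[2] = 4

x ⊛ y = [-4, -1, 4]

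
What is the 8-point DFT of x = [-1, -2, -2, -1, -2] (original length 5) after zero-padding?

Original 5-point DFT: [-8, 0.1910+0.5878i, 1.3090-0.9511i, 1.3090+0.9511i, 0.1910-0.5878i]
Zero-padded 8-point DFT provides frequency interpolation.

DFT_8([x, 0, ...]) = [-8, 0.2929+4.1213i, -1+1i, 1.7071+0.1213i, -2, 1.7071-0.1213i, -1-1i, 0.2929-4.1213i]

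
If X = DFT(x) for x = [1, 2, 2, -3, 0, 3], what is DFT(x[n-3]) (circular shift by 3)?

Time shift by 3: X_shifted[k] = ω_6^(3k) · X[k]
Shifted x = [-3, 0, 3, 1, 2, 2]

DFT(x[n-3]) = [5, -5.5000+0.8660i, -5.5000+2.5981i, -1, -5.5000-2.5981i, -5.5000-0.8660i]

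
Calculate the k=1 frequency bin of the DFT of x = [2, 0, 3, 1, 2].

X[1] = Σ(n=0 to 4) x[n] · ω_5^(1n) where ω_5 = e^(-2πi/5)
= (2)·ω_5^0 + (0)·ω_5^1 + (3)·ω_5^2 + (1)·ω_5^3 + (2)·ω_5^4

X[1] = -0.6180+0.7265i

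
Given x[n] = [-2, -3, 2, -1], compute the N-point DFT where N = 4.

X[k] = Σ(n=0 to 3) x[n] · ω_4^(nk)
where ω_4 = e^(-2πi/4)

Computing each X[k]:
X[0] = -4
X[1] = -4+2i
X[2] = 4
X[3] = -4-2i

X = [-4, -4+2i, 4, -4-2i]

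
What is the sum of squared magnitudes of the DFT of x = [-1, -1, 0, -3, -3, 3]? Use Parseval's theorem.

Parseval: Σ|x[n]|² = (1/N)Σ|X[k]|², so Σ|X[k]|² = N·Σ|x[n]|² = 6·29.0000

Σ|X[k]|² = N·Σ|x[n]|² = 6·29.0000 = 174.0000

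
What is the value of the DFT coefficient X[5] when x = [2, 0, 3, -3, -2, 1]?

X[5] = Σ(n=0 to 5) x[n] · ω_6^(5n) where ω_6 = e^(-2πi/6)
= (2)·ω_6^0 + (0)·ω_6^5 + (3)·ω_6^10 + (-3)·ω_6^15 + (-2)·ω_6^20 + (1)·ω_6^25

X[5] = 5.0000+3.4641i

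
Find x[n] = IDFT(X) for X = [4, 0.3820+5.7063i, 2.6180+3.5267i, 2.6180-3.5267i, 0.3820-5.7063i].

x[n] = (1/5) Σ(k=0 to 4) X[k] · e^(2πikn/5)

Computing each x[n]:
x[0] = 2
x[1] = -3
x[2] = 1
x[3] = 1
x[4] = 3

x = [2, -3, 1, 1, 3]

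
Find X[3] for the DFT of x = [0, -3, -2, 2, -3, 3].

X[3] = Σ(n=0 to 5) x[n] · ω_6^(3n) where ω_6 = e^(-2πi/6)
= (0)·ω_6^0 + (-3)·ω_6^3 + (-2)·ω_6^6 + (2)·ω_6^9 + (-3)·ω_6^12 + (3)·ω_6^15

X[3] = -7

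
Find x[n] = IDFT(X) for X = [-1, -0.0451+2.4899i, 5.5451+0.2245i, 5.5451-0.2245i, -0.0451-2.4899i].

x[n] = (1/5) Σ(k=0 to 4) X[k] · e^(2πikn/5)

Computing each x[n]:
x[0] = 2
x[1] = -3
x[2] = 0
x[3] = 1
x[4] = -1

x = [2, -3, 0, 1, -1]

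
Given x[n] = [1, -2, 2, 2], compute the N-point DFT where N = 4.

X[k] = Σ(n=0 to 3) x[n] · ω_4^(nk)
where ω_4 = e^(-2πi/4)

Computing each X[k]:
X[0] = 3
X[1] = -1+4i
X[2] = 3
X[3] = -1-4i

X = [3, -1+4i, 3, -1-4i]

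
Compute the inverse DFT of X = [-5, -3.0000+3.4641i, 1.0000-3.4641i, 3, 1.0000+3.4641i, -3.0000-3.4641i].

x[n] = (1/6) Σ(k=0 to 5) X[k] · e^(2πikn/6)

Computing each x[n]:
x[0] = -1
x[1] = -2
x[2] = -2
x[3] = 0
x[4] = 2
x[5] = -2

x = [-1, -2, -2, 0, 2, -2]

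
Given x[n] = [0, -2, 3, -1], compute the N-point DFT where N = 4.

X[k] = Σ(n=0 to 3) x[n] · ω_4^(nk)
where ω_4 = e^(-2πi/4)

Computing each X[k]:
X[0] = 0
X[1] = -3+1i
X[2] = 6
X[3] = -3-1i

X = [0, -3+1i, 6, -3-1i]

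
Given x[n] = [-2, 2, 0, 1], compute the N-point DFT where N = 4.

X[k] = Σ(n=0 to 3) x[n] · ω_4^(nk)
where ω_4 = e^(-2πi/4)

Computing each X[k]:
X[0] = 1
X[1] = -2-1i
X[2] = -5
X[3] = -2+1i

X = [1, -2-1i, -5, -2+1i]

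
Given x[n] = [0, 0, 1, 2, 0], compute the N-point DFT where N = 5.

X[k] = Σ(n=0 to 4) x[n] · ω_5^(nk)
where ω_5 = e^(-2πi/5)

Computing each X[k]:
X[0] = 3
X[1] = -2.4271+0.5878i
X[2] = 0.9271-0.9511i
X[3] = 0.9271+0.9511i
X[4] = -2.4271-0.5878i

X = [3, -2.4271+0.5878i, 0.9271-0.9511i, 0.9271+0.9511i, -2.4271-0.5878i]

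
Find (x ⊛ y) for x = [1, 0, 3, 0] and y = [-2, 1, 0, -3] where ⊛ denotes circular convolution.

(x ⊛ y)[n] = Σ(m=0 to 3) x[m] · y[(n-m) mod 4]

Computing each output sample:
(x ⊛ y)[0] = -2
(x ⊛ y)[1] = -8
(x ⊛ y)[2] = -6
(x ⊛ y)[3] = 0

x ⊛ y = [-2, -8, -6, 0]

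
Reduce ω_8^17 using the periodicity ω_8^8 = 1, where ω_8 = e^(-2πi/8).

Since ω_8^8 = 1, powers reduce modulo 8.
17 mod 8 = 1
So ω_8^17 = ω_8^1 = e^(-2πi·1/8)

ω_8^17 = ω_8^1 = 0.7071-0.7071i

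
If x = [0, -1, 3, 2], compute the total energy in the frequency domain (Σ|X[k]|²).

Parseval: Σ|x[n]|² = (1/N)Σ|X[k]|², so Σ|X[k]|² = N·Σ|x[n]|² = 4·14.0000

Σ|X[k]|² = N·Σ|x[n]|² = 4·14.0000 = 56.0000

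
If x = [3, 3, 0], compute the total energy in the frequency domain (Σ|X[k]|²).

Parseval: Σ|x[n]|² = (1/N)Σ|X[k]|², so Σ|X[k]|² = N·Σ|x[n]|² = 3·18.0000

Σ|X[k]|² = N·Σ|x[n]|² = 3·18.0000 = 54.0000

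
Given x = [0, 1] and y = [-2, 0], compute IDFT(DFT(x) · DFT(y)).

(x ⊛ y)[n] = Σ(m=0 to 1) x[m] · y[(n-m) mod 2]

Computing each output sample:
(x ⊛ y)[0] = 0
(x ⊛ y)[1] = -2

x ⊛ y = [0, -2]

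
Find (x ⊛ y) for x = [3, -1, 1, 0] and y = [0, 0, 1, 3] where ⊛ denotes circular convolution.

(x ⊛ y)[n] = Σ(m=0 to 3) x[m] · y[(n-m) mod 4]

Computing each output sample:
(x ⊛ y)[0] = -2
(x ⊛ y)[1] = 3
(x ⊛ y)[2] = 3
(x ⊛ y)[3] = 8

x ⊛ y = [-2, 3, 3, 8]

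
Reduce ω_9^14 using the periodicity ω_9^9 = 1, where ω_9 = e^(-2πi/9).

Since ω_9^9 = 1, powers reduce modulo 9.
14 mod 9 = 5
So ω_9^14 = ω_9^5 = e^(-2πi·5/9)

ω_9^14 = ω_9^5 = -0.9397+0.3420i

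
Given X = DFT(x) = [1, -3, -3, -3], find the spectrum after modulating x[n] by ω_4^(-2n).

Modulation property: DFT(ω_4^(-2n)·x[n]) = X[(k-2) mod 4], so circularly shift X by 2 positions.

X[k-2] = [-3, -3, 1, -3]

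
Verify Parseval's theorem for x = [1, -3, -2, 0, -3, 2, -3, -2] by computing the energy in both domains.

Time domain:
Σ|x[n]|² = |1|² + |-3|² + |-2|² + |0|² + |-3|² + |2|² + |-3|² + |-2|² = 40.0000

Frequency domain:
(1/8)Σ|X[k]|² = (1/8)(|-10|² + |-0.9497+1.1213i|² + |3-1i|² + |8.9497+3.1213i|² + |-4|² + |8.9497-3.1213i|² + |3+1i|² + |-0.9497-1.1213i|²) = (1/8)·320.0000 = 40.0000

Both sides agree, confirming Parseval's theorem.

Σ|x[n]|² = (1/N)Σ|X[k]|² = 40.0000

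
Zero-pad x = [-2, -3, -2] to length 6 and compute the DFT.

Original 3-point DFT: [-7, 0.5000+0.8660i, 0.5000-0.8660i]
Zero-padded 6-point DFT provides frequency interpolation.

DFT_6([x, 0, ...]) = [-7, -2.5000+4.3301i, 0.5000+0.8660i, -1, 0.5000-0.8660i, -2.5000-4.3301i]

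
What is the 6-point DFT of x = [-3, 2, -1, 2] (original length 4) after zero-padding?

Original 4-point DFT: [0, -2, -8, -2]
Zero-padded 6-point DFT provides frequency interpolation.

DFT_6([x, 0, ...]) = [0, -3.5000-0.8660i, -1.5000-2.5981i, -8, -1.5000+2.5981i, -3.5000+0.8660i]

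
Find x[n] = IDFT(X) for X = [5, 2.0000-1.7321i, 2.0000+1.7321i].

x[n] = (1/3) Σ(k=0 to 2) X[k] · e^(2πikn/3)

Computing each x[n]:
x[0] = 3
x[1] = 2
x[2] = 0

x = [3, 2, 0]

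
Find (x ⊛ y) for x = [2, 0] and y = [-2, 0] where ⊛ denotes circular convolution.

(x ⊛ y)[n] = Σ(m=0 to 1) x[m] · y[(n-m) mod 2]

Computing each output sample:
(x ⊛ y)[0] = -4
(x ⊛ y)[1] = 0

x ⊛ y = [-4, 0]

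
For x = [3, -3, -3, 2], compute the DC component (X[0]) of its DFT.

X[0] = Σ(n=0 to 3) x[n] · ω_4^0 = Σ x[n]
= (3) + (-3) + (-3) + (2)

X[0] = -1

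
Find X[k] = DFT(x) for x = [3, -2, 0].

X[k] = Σ(n=0 to 2) x[n] · ω_3^(nk)
where ω_3 = e^(-2πi/3)

Computing each X[k]:
X[0] = 1
X[1] = 4.0000+1.7321i
X[2] = 4.0000-1.7321i

X = [1, 4.0000+1.7321i, 4.0000-1.7321i]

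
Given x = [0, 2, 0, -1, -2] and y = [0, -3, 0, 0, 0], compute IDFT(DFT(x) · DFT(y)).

(x ⊛ y)[n] = Σ(m=0 to 4) x[m] · y[(n-m) mod 5]

Computing each output sample:
(x ⊛ y)[0] = 6
(x ⊛ y)[1] = 0
(x ⊛ y)[2] = -6
(x ⊛ y)[3] = 0
(x ⊛ y)[4] = 3

x ⊛ y = [6, 0, -6, 0, 3]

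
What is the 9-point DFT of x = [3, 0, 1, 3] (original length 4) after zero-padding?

Original 4-point DFT: [7, 2+3i, 1, 2-3i]
Zero-padded 9-point DFT provides frequency interpolation.

DFT_9([x, 0, ...]) = [7, 1.6736-3.5829i, 0.5603+2.2561i, 5.5000+0.8660i, 2.2660-1.9553i, 2.2660+1.9553i, 5.5000-0.8660i, 0.5603-2.2561i, 1.6736+3.5829i]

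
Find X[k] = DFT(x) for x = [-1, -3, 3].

X[k] = Σ(n=0 to 2) x[n] · ω_3^(nk)
where ω_3 = e^(-2πi/3)

Computing each X[k]:
X[0] = -1
X[1] = -1.0000+5.1962i
X[2] = -1.0000-5.1962i

X = [-1, -1.0000+5.1962i, -1.0000-5.1962i]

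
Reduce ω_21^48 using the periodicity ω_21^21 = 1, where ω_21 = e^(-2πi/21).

Since ω_21^21 = 1, powers reduce modulo 21.
48 mod 21 = 6
So ω_21^48 = ω_21^6 = e^(-2πi·6/21)

ω_21^48 = ω_21^6 = -0.2225-0.9749i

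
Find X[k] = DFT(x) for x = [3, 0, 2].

X[k] = Σ(n=0 to 2) x[n] · ω_3^(nk)
where ω_3 = e^(-2πi/3)

Computing each X[k]:
X[0] = 5
X[1] = 2.0000+1.7321i
X[2] = 2.0000-1.7321i

X = [5, 2.0000+1.7321i, 2.0000-1.7321i]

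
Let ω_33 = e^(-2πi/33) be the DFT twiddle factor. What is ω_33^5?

ω_33^5 = e^(-2πi·5/33)
= cos(-2π·5/33) + i·sin(-2π·5/33)
= cos(-10π/33) + i·sin(-10π/33)

ω_33^5 = cos(-10π/33) + i·sin(-10π/33) = 0.5801-0.8146i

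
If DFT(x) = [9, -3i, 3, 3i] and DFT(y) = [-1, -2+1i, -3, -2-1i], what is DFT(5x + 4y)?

By linearity: DFT(5x + 4y) = 5·DFT(x) + 4·DFT(y)
= 5·[9, -3i, 3, 3i] + 4·[-1, -2+1i, -3, -2-1i]

Computing element-wise:
Z[0] = 5·(9) + 4·(-1) = 41
Z[1] = 5·(-3i) + 4·(-2+1i) = -8-11i
Z[2] = 5·(3) + 4·(-3) = 3
Z[3] = 5·(3i) + 4·(-2-1i) = -8+11i

DFT(5x + 4y) = 5·X + 4·Y = [41, -8-11i, 3, -8+11i]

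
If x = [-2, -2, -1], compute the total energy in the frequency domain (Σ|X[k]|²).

Parseval: Σ|x[n]|² = (1/N)Σ|X[k]|², so Σ|X[k]|² = N·Σ|x[n]|² = 3·9.0000

Σ|X[k]|² = N·Σ|x[n]|² = 3·9.0000 = 27.0000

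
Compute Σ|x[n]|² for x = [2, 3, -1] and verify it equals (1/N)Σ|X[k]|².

Time domain:
Σ|x[n]|² = |2|² + |3|² + |-1|² = 14.0000

Frequency domain:
(1/3)Σ|X[k]|² = (1/3)(|4|² + |1.0000-3.4641i|² + |1.0000+3.4641i|²) = (1/3)·42.0000 = 14.0000

Both sides agree, confirming Parseval's theorem.

Σ|x[n]|² = (1/N)Σ|X[k]|² = 14.0000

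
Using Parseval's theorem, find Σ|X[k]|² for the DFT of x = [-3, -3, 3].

Parseval: Σ|x[n]|² = (1/N)Σ|X[k]|², so Σ|X[k]|² = N·Σ|x[n]|² = 3·27.0000

Σ|X[k]|² = N·Σ|x[n]|² = 3·27.0000 = 81.0000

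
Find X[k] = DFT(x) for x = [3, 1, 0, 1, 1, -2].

X[k] = Σ(n=0 to 5) x[n] · ω_6^(nk)
where ω_6 = e^(-2πi/6)

Computing each X[k]:
X[0] = 4
X[1] = 1.0000-1.7321i
X[2] = 4.0000-3.4641i
X[3] = 4
X[4] = 4.0000+3.4641i
X[5] = 1.0000+1.7321i

X = [4, 1.0000-1.7321i, 4.0000-3.4641i, 4, 4.0000+3.4641i, 1.0000+1.7321i]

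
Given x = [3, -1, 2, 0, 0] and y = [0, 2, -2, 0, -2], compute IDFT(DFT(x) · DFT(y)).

(x ⊛ y)[n] = Σ(m=0 to 4) x[m] · y[(n-m) mod 5]

Computing each output sample:
(x ⊛ y)[0] = 2
(x ⊛ y)[1] = 2
(x ⊛ y)[2] = -8
(x ⊛ y)[3] = 6
(x ⊛ y)[4] = -10

x ⊛ y = [2, 2, -8, 6, -10]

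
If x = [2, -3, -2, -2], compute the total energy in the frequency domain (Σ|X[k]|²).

Parseval: Σ|x[n]|² = (1/N)Σ|X[k]|², so Σ|X[k]|² = N·Σ|x[n]|² = 4·21.0000

Σ|X[k]|² = N·Σ|x[n]|² = 4·21.0000 = 84.0000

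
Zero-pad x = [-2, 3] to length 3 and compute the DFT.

Original 2-point DFT: [1, -5]
Zero-padded 3-point DFT provides frequency interpolation.

DFT_3([x, 0, ...]) = [1, -3.5000-2.5981i, -3.5000+2.5981i]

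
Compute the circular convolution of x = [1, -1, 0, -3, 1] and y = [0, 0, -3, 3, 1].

(x ⊛ y)[n] = Σ(m=0 to 4) x[m] · y[(n-m) mod 5]

Computing each output sample:
(x ⊛ y)[0] = 8
(x ⊛ y)[1] = -12
(x ⊛ y)[2] = -3
(x ⊛ y)[3] = 7
(x ⊛ y)[4] = -2

x ⊛ y = [8, -12, -3, 7, -2]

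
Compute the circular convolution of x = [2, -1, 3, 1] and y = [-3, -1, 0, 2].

(x ⊛ y)[n] = Σ(m=0 to 3) x[m] · y[(n-m) mod 4]

Computing each output sample:
(x ⊛ y)[0] = -9
(x ⊛ y)[1] = 7
(x ⊛ y)[2] = -6
(x ⊛ y)[3] = -2

x ⊛ y = [-9, 7, -6, -2]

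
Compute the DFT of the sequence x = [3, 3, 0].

X[k] = Σ(n=0 to 2) x[n] · ω_3^(nk)
where ω_3 = e^(-2πi/3)

Computing each X[k]:
X[0] = 6
X[1] = 1.5000-2.5981i
X[2] = 1.5000+2.5981i

X = [6, 1.5000-2.5981i, 1.5000+2.5981i]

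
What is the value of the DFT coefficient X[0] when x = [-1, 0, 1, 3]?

X[0] = Σ(n=0 to 3) x[n] · ω_4^0 = Σ x[n]
= (-1) + (0) + (1) + (3)

X[0] = 3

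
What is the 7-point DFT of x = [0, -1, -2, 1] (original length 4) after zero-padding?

Original 4-point DFT: [-2, 2+2i, -2, 2-2i]
Zero-padded 7-point DFT provides frequency interpolation.

DFT_7([x, 0, ...]) = [-2, -1.0794+2.2978i, 2.6479+0.8890i, -0.5685-2.1047i, -0.5685+2.1047i, 2.6479-0.8890i, -1.0794-2.2978i]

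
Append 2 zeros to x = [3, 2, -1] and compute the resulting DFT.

Original 3-point DFT: [4, 2.5000-2.5981i, 2.5000+2.5981i]
Zero-padded 5-point DFT provides frequency interpolation.

DFT_5([x, 0, ...]) = [4, 4.4271-1.3143i, 1.0729-2.1266i, 1.0729+2.1266i, 4.4271+1.3143i]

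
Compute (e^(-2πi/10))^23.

Since ω_10^10 = 1, powers reduce modulo 10.
23 mod 10 = 3
So ω_10^23 = ω_10^3 = e^(-2πi·3/10)

ω_10^23 = ω_10^3 = -0.3090-0.9511i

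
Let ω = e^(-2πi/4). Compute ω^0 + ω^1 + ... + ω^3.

Sum of all nth roots of unity equals 0 for n > 1 (geometric series with r ≠ 1).

0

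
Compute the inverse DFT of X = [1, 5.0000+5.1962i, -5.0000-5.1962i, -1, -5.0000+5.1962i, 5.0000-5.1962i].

x[n] = (1/6) Σ(k=0 to 5) X[k] · e^(2πikn/6)

Computing each x[n]:
x[0] = 0
x[1] = 2
x[2] = -3
x[3] = -3
x[4] = 3
x[5] = 2

x = [0, 2, -3, -3, 3, 2]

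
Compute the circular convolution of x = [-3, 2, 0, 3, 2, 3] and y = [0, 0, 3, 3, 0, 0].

(x ⊛ y)[n] = Σ(m=0 to 5) x[m] · y[(n-m) mod 6]

Computing each output sample:
(x ⊛ y)[0] = 15
(x ⊛ y)[1] = 15
(x ⊛ y)[2] = 0
(x ⊛ y)[3] = -3
(x ⊛ y)[4] = 6
(x ⊛ y)[5] = 9

x ⊛ y = [15, 15, 0, -3, 6, 9]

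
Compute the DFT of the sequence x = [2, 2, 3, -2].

X[k] = Σ(n=0 to 3) x[n] · ω_4^(nk)
where ω_4 = e^(-2πi/4)

Computing each X[k]:
X[0] = 5
X[1] = -1-4i
X[2] = 5
X[3] = -1+4i

X = [5, -1-4i, 5, -1+4i]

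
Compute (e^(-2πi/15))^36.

Since ω_15^15 = 1, powers reduce modulo 15.
36 mod 15 = 6
So ω_15^36 = ω_15^6 = e^(-2πi·6/15)

ω_15^36 = ω_15^6 = -0.8090-0.5878i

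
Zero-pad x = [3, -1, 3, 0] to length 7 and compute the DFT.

Original 4-point DFT: [5, 1i, 7, -1i]
Zero-padded 7-point DFT provides frequency interpolation.

DFT_7([x, 0, ...]) = [5, 1.7089-2.1430i, 0.5196+2.2766i, 5.7714+2.7794i, 5.7714-2.7794i, 0.5196-2.2766i, 1.7089+2.1430i]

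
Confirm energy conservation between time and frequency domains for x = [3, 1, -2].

Time domain:
Σ|x[n]|² = |3|² + |1|² + |-2|² = 14.0000

Frequency domain:
(1/3)Σ|X[k]|² = (1/3)(|2|² + |3.5000-2.5981i|² + |3.5000+2.5981i|²) = (1/3)·42.0000 = 14.0000

Both sides agree, confirming Parseval's theorem.

Σ|x[n]|² = (1/N)Σ|X[k]|² = 14.0000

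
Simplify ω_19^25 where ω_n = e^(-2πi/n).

Since ω_19^19 = 1, powers reduce modulo 19.
25 mod 19 = 6
So ω_19^25 = ω_19^6 = e^(-2πi·6/19)

ω_19^25 = ω_19^6 = -0.4017-0.9158i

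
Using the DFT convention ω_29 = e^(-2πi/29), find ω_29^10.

ω_29^10 = e^(-2πi·10/29)
= cos(-2π·10/29) + i·sin(-2π·10/29)
= cos(-20π/29) + i·sin(-20π/29)

ω_29^10 = cos(-20π/29) + i·sin(-20π/29) = -0.5612-0.8277i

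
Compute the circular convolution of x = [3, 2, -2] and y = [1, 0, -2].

(x ⊛ y)[n] = Σ(m=0 to 2) x[m] · y[(n-m) mod 3]

Computing each output sample:
(x ⊛ y)[0] = -1
(x ⊛ y)[1] = 6
(x ⊛ y)[2] = -8

x ⊛ y = [-1, 6, -8]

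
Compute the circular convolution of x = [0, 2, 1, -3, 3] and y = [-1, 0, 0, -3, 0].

(x ⊛ y)[n] = Σ(m=0 to 4) x[m] · y[(n-m) mod 5]

Computing each output sample:
(x ⊛ y)[0] = -3
(x ⊛ y)[1] = 7
(x ⊛ y)[2] = -10
(x ⊛ y)[3] = 3
(x ⊛ y)[4] = -9

x ⊛ y = [-3, 7, -10, 3, -9]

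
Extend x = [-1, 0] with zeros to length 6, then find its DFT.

Original 2-point DFT: [-1, -1]
Zero-padded 6-point DFT provides frequency interpolation.

DFT_6([x, 0, ...]) = [-1, -1, -1, -1, -1, -1]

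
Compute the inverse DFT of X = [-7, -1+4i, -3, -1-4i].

x[n] = (1/4) Σ(k=0 to 3) X[k] · e^(2πikn/4)

Computing each x[n]:
x[0] = -3
x[1] = -3
x[2] = -2
x[3] = 1

x = [-3, -3, -2, 1]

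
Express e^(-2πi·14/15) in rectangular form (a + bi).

ω_15^14 = e^(-2πi·14/15)
= cos(-2π·14/15) + i·sin(-2π·14/15)
= cos(-28π/15) + i·sin(-28π/15)

ω_15^14 = cos(-28π/15) + i·sin(-28π/15) = 0.9135+0.4067i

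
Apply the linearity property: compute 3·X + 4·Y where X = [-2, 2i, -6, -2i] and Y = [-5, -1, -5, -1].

By linearity: DFT(3x + 4y) = 3·DFT(x) + 4·DFT(y)
= 3·[-2, 2i, -6, -2i] + 4·[-5, -1, -5, -1]

Computing element-wise:
Z[0] = 3·(-2) + 4·(-5) = -26
Z[1] = 3·(2i) + 4·(-1) = -4+6i
Z[2] = 3·(-6) + 4·(-5) = -38
Z[3] = 3·(-2i) + 4·(-1) = -4-6i

DFT(3x + 4y) = 3·X + 4·Y = [-26, -4+6i, -38, -4-6i]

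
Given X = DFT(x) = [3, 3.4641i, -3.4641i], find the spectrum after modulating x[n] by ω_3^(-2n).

Modulation property: DFT(ω_3^(-2n)·x[n]) = X[(k-2) mod 3], so circularly shift X by 2 positions.

X[k-2] = [3.4641i, -3.4641i, 3]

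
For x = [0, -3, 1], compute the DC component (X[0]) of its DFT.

X[0] = Σ(n=0 to 2) x[n] · ω_3^0 = Σ x[n]
= (0) + (-3) + (1)

X[0] = -2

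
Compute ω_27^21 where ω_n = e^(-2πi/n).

ω_27^21 = e^(-2πi·21/27)
= cos(-2π·21/27) + i·sin(-2π·21/27)
= cos(-42π/27) + i·sin(-42π/27)

ω_27^21 = cos(-42π/27) + i·sin(-42π/27) = 0.1736+0.9848i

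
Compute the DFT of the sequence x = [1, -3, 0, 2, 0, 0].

X[k] = Σ(n=0 to 5) x[n] · ω_6^(nk)
where ω_6 = e^(-2πi/6)

Computing each X[k]:
X[0] = 0
X[1] = -2.5000+2.5981i
X[2] = 4.5000+2.5981i
X[3] = 2
X[4] = 4.5000-2.5981i
X[5] = -2.5000-2.5981i

X = [0, -2.5000+2.5981i, 4.5000+2.5981i, 2, 4.5000-2.5981i, -2.5000-2.5981i]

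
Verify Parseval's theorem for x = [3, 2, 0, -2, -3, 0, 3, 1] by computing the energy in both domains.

Time domain:
Σ|x[n]|² = |3|² + |2|² + |0|² + |-2|² + |-3|² + |0|² + |3|² + |1|² = 36.0000

Frequency domain:
(1/8)Σ|X[k]|² = (1/8)(|4|² + |9.5355+3.7071i|² + |-3-3i|² + |2.4645-2.2929i|² + |2|² + |2.4645+2.2929i|² + |-3+3i|² + |9.5355-3.7071i|²) = (1/8)·288.0000 = 36.0000

Both sides agree, confirming Parseval's theorem.

Σ|x[n]|² = (1/N)Σ|X[k]|² = 36.0000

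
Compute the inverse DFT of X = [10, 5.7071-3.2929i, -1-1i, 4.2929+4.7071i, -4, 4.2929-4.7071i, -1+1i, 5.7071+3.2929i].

x[n] = (1/8) Σ(k=0 to 7) X[k] · e^(2πikn/8)

Computing each x[n]:
x[0] = 3
x[1] = 2
x[2] = 3
x[3] = 1
x[4] = -2
x[5] = 2
x[6] = -1
x[7] = 2

x = [3, 2, 3, 1, -2, 2, -1, 2]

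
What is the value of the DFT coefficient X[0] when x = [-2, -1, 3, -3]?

X[0] = Σ(n=0 to 3) x[n] · ω_4^0 = Σ x[n]
= (-2) + (-1) + (3) + (-3)

X[0] = -3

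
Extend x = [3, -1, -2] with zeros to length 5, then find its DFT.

Original 3-point DFT: [0, 4.5000-0.8660i, 4.5000+0.8660i]
Zero-padded 5-point DFT provides frequency interpolation.

DFT_5([x, 0, ...]) = [0, 4.3090+2.1266i, 3.1910-1.3143i, 3.1910+1.3143i, 4.3090-2.1266i]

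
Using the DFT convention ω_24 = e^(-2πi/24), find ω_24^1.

ω_24^1 = e^(-2πi·1/24)
= cos(-2π·1/24) + i·sin(-2π·1/24)
= cos(-2π/24) + i·sin(-2π/24)

ω_24^1 = cos(-2π/24) + i·sin(-2π/24) = 0.9659-0.2588i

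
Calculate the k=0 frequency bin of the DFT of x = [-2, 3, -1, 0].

X[0] = Σ(n=0 to 3) x[n] · ω_4^0 = Σ x[n]
= (-2) + (3) + (-1) + (0)

X[0] = 0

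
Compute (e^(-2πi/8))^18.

Since ω_8^8 = 1, powers reduce modulo 8.
18 mod 8 = 2
So ω_8^18 = ω_8^2 = e^(-2πi·2/8)

ω_8^18 = ω_8^2 = -1i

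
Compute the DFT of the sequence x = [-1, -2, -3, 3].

X[k] = Σ(n=0 to 3) x[n] · ω_4^(nk)
where ω_4 = e^(-2πi/4)

Computing each X[k]:
X[0] = -3
X[1] = 2+5i
X[2] = -5
X[3] = 2-5i

X = [-3, 2+5i, -5, 2-5i]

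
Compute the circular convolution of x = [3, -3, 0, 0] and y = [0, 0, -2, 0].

(x ⊛ y)[n] = Σ(m=0 to 3) x[m] · y[(n-m) mod 4]

Computing each output sample:
(x ⊛ y)[0] = 0
(x ⊛ y)[1] = 0
(x ⊛ y)[2] = -6
(x ⊛ y)[3] = 6

x ⊛ y = [0, 0, -6, 6]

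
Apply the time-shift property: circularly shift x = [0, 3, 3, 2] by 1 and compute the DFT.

Time shift by 1: X_shifted[k] = ω_4^(1k) · X[k]
Shifted x = [2, 0, 3, 3]

DFT(x[n-1]) = [8, -1+3i, 2, -1-3i]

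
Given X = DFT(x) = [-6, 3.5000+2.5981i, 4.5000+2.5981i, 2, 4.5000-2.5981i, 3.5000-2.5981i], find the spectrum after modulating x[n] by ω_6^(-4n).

Modulation property: DFT(ω_6^(-4n)·x[n]) = X[(k-4) mod 6], so circularly shift X by 4 positions.

X[k-4] = [4.5000+2.5981i, 2, 4.5000-2.5981i, 3.5000-2.5981i, -6, 3.5000+2.5981i]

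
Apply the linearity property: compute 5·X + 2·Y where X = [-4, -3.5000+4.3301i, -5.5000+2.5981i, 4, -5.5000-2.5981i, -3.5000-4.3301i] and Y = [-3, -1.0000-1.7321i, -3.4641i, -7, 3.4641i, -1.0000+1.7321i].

By linearity: DFT(5x + 2y) = 5·DFT(x) + 2·DFT(y)
= 5·[-4, -3.5000+4.3301i, -5.5000+2.5981i, 4, -5.5000-2.5981i, -3.5000-4.3301i] + 2·[-3, -1.0000-1.7321i, -3.4641i, -7, 3.4641i, -1.0000+1.7321i]

Computing element-wise:
Z[0] = 5·(-4) + 2·(-3) = -26
Z[1] = 5·(-3.5000+4.3301i) + 2·(-1.0000-1.7321i) = -19.5000+18.1863i
Z[2] = 5·(-5.5000+2.5981i) + 2·(-3.4641i) = -27.5000+6.0623i
Z[3] = 5·(4) + 2·(-7) = 6
Z[4] = 5·(-5.5000-2.5981i) + 2·(3.4641i) = -27.5000-6.0623i
Z[5] = 5·(-3.5000-4.3301i) + 2·(-1.0000+1.7321i) = -19.5000-18.1863i

DFT(5x + 2y) = 5·X + 2·Y = [-26, -19.5000+18.1863i, -27.5000+6.0623i, 6, -27.5000-6.0623i, -19.5000-18.1863i]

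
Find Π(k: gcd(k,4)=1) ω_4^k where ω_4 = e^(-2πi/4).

The primitive 4th roots of unity are ω_4^k for k coprime to 4: k ∈ {1, 3}
Their product equals the constant term of the cyclotomic polynomial Φ_4(x) up to sign.
For n ≥ 3, the product of all primitive nth roots of unity is 1. (For n=1 it is 1; for n=2 it is -1.)

1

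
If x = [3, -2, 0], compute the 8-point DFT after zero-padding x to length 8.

Original 3-point DFT: [1, 4.0000+1.7321i, 4.0000-1.7321i]
Zero-padded 8-point DFT provides frequency interpolation.

DFT_8([x, 0, ...]) = [1, 1.5858+1.4142i, 3+2i, 4.4142+1.4142i, 5, 4.4142-1.4142i, 3-2i, 1.5858-1.4142i]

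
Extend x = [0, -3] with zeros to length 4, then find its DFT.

Original 2-point DFT: [-3, 3]
Zero-padded 4-point DFT provides frequency interpolation.

DFT_4([x, 0, ...]) = [-3, 3i, 3, -3i]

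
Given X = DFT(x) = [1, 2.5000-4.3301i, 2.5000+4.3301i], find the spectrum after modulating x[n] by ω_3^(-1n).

Modulation property: DFT(ω_3^(-1n)·x[n]) = X[(k-1) mod 3], so circularly shift X by 1 positions.

X[k-1] = [2.5000+4.3301i, 1, 2.5000-4.3301i]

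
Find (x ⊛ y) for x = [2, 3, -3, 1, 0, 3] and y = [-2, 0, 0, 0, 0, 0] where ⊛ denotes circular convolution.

(x ⊛ y)[n] = Σ(m=0 to 5) x[m] · y[(n-m) mod 6]

Computing each output sample:
(x ⊛ y)[0] = -4
(x ⊛ y)[1] = -6
(x ⊛ y)[2] = 6
(x ⊛ y)[3] = -2
(x ⊛ y)[4] = 0
(x ⊛ y)[5] = -6

x ⊛ y = [-4, -6, 6, -2, 0, -6]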